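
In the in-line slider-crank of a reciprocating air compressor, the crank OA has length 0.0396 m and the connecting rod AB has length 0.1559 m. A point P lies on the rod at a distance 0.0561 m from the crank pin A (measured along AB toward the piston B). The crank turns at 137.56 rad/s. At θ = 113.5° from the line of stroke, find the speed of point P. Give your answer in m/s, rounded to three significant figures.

5.01

ω = 137.6 rad/s.  Crank-pin speed |V_A| = rω = 5.4474 m/s, perpendicular to OA.
Rod angle: sinφ = −(r/L) sinθ ⇒ φ = -13.470°; ω_rod = −rω cosθ/√(L²−r²sin²θ) = +14.327 rad/s.
V_P = V_A + ω_rod × AP, with AP = 0.0561 m along the rod.
Components: V_Px = −rω sinθ − a·ω_rod·sinφ = -4.8083 m/s;  V_Py = rω cosθ + a·ω_rod·cosφ = -1.3905 m/s.
|V_P| = √(V_Px² + V_Py²) = 5.0054 m/s.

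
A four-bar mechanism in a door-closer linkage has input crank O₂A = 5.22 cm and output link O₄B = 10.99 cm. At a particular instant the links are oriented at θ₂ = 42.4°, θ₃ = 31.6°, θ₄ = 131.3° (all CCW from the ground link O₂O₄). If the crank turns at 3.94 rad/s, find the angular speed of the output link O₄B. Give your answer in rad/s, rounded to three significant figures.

ω₂ = 3.94 rad/s
Differentiating the loop-closure r₂e^{iθ₂}+r₃e^{iθ₃}=r₁+r₄e^{iθ₄} gives r₂ω₂e^{iθ₂}+r₃ω₃e^{iθ₃}=r₄ω₄e^{iθ₄}.
Eliminating the other unknown: ω₄ = r₂ω₂ sin(θ₂−θ₃) / [r₄ sin(θ₄−θ₃)].
Numerator sine = +0.18738; denominator sine = +0.98570.
Result = 0.0522·3.94·(+0.18738) / (0.1099·(+0.98570)) = +0.35575 rad/s; magnitude 0.35575 rad/s.

0.356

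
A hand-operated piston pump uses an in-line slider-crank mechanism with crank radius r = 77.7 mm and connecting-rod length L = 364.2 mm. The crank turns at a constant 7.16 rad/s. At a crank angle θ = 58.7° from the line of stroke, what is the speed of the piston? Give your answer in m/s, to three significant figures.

ω = 7.16 rad/s
For an in-line slider-crank, x = r cosθ + √(L² − r² sin²θ), so v = −rω sinθ·[1 + r cosθ/√(L² − r² sin²θ)].
With r = 0.0777 m, L = 0.3642 m, θ = 58.7°: √(L² − r² sin²θ) = 0.3581 m.
v = −0.0777·7.16·0.85446·[1 + 0.0777·0.51952/0.3581] = -0.52895 m/s.
|v| = 0.52895 m/s.

0.529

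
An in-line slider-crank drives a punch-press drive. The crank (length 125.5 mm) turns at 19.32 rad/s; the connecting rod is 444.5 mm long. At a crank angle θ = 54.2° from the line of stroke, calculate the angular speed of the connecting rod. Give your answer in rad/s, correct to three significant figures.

3.28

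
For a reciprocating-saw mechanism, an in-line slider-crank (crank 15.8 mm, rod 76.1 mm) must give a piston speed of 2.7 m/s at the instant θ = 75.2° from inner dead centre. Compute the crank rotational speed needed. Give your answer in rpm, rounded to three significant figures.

For an in-line slider-crank, |v_piston| = rω|sinθ|·[1 + r cosθ/√(L² − r² sin²θ)].
With r = 0.0158 m, L = 0.0761 m, θ = 75.2°: the bracketed kinematic factor |dx/dθ| = 0.016103 m.
ω = v/|dx/dθ| = 2.7/0.016103 = 167.67 rad/s.
N = 60ω/(2π) = 1601.2 rpm.

1600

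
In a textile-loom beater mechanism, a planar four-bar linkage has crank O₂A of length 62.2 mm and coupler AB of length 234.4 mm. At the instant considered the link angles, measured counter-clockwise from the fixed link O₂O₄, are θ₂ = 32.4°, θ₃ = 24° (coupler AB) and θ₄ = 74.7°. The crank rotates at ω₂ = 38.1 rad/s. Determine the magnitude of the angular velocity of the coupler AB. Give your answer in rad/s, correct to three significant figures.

ω₂ = 38.1 rad/s
Differentiating the loop-closure r₂e^{iθ₂}+r₃e^{iθ₃}=r₁+r₄e^{iθ₄} gives r₂ω₂e^{iθ₂}+r₃ω₃e^{iθ₃}=r₄ω₄e^{iθ₄}.
Eliminating the other unknown: ω₃ = r₂ω₂ sin(θ₄−θ₂) / [r₃ sin(θ₃−θ₄)].
Numerator sine = +0.67301; denominator sine = -0.77384.
Result = 0.0622·38.1·(+0.67301) / (0.2344·(-0.77384)) = -8.7928 rad/s; magnitude 8.7928 rad/s.

8.79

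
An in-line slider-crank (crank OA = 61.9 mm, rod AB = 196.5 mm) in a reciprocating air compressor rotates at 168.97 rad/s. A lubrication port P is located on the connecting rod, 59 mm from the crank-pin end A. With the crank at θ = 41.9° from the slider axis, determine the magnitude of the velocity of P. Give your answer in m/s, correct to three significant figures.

9.26

ω = 169 rad/s.  Crank-pin speed |V_A| = rω = 10.459 m/s, perpendicular to OA.
Rod angle: sinφ = −(r/L) sinθ ⇒ φ = -12.144°; ω_rod = −rω cosθ/√(L²−r²sin²θ) = -40.525 rad/s.
V_P = V_A + ω_rod × AP, with AP = 0.059 m along the rod.
Components: V_Px = −rω sinθ − a·ω_rod·sinφ = -7.488 m/s;  V_Py = rω cosθ + a·ω_rod·cosφ = +5.4475 m/s.
|V_P| = √(V_Px² + V_Py²) = 9.2599 m/s.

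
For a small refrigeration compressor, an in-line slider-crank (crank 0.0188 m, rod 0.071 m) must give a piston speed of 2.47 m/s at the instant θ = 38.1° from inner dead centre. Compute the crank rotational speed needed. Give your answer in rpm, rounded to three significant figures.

1680

For an in-line slider-crank, |v_piston| = rω|sinθ|·[1 + r cosθ/√(L² − r² sin²θ)].
With r = 0.0188 m, L = 0.071 m, θ = 38.1°: the bracketed kinematic factor |dx/dθ| = 0.01405 m.
ω = v/|dx/dθ| = 2.47/0.01405 = 175.8 rad/s.
N = 60ω/(2π) = 1678.7 rpm.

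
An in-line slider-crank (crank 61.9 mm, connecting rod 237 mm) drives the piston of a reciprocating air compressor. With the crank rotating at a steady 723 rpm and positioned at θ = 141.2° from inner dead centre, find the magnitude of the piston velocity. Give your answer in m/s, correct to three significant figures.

2.33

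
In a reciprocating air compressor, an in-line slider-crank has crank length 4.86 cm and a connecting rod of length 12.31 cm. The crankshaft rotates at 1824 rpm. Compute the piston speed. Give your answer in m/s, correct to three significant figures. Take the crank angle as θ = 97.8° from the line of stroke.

8.66

ω = 2π·1824/60 = 191 rad/s
For an in-line slider-crank, x = r cosθ + √(L² − r² sin²θ), so v = −rω sinθ·[1 + r cosθ/√(L² − r² sin²θ)].
With r = 0.0486 m, L = 0.1231 m, θ = 97.8°: √(L² − r² sin²θ) = 0.11329 m.
v = −0.0486·191·0.99075·[1 + 0.0486·-0.13572/0.11329] = -8.6617 m/s.
|v| = 8.6617 m/s.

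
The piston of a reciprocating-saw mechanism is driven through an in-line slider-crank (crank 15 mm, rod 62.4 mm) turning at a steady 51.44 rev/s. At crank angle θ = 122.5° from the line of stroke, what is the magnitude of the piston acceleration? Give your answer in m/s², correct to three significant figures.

1000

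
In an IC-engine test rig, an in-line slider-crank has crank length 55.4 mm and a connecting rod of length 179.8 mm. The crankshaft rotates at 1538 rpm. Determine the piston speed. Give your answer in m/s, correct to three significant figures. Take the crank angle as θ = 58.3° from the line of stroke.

ω = 2π·1538/60 = 161.1 rad/s
For an in-line slider-crank, x = r cosθ + √(L² − r² sin²θ), so v = −rω sinθ·[1 + r cosθ/√(L² − r² sin²θ)].
With r = 0.0554 m, L = 0.1798 m, θ = 58.3°: √(L² − r² sin²θ) = 0.17351 m.
v = −0.0554·161.1·0.85081·[1 + 0.0554·0.52547/0.17351] = -8.8652 m/s.
|v| = 8.8652 m/s.

8.87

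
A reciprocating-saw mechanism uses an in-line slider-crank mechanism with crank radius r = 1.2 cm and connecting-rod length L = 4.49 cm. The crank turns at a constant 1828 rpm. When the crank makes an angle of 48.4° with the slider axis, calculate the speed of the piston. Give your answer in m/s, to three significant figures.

2.03

ω = 2π·1828/60 = 191.4 rad/s
For an in-line slider-crank, x = r cosθ + √(L² − r² sin²θ), so v = −rω sinθ·[1 + r cosθ/√(L² − r² sin²θ)].
With r = 0.012 m, L = 0.0449 m, θ = 48.4°: √(L² − r² sin²θ) = 0.043994 m.
v = −0.012·191.4·0.74780·[1 + 0.012·0.66393/0.043994] = -2.0289 m/s.
|v| = 2.0289 m/s.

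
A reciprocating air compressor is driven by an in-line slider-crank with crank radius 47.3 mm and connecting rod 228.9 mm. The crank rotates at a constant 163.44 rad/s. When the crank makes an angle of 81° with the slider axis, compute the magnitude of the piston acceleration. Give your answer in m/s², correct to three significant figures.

ω = 163.4 rad/s
x(θ) = r cosθ + √(L² − r² sin²θ); with ω constant, a = ω²·d²x/dθ².
d²x/dθ² = −r cosθ − r²(cos2θ)/√u − r⁴ sin²2θ/(4u^{3/2}),  u = L² − r² sin²θ = 0.0502127 m².
Substituting r = 0.0473 m, L = 0.2289 m, θ = 81°: d²x/dθ² = +0.0020856 m.
a = ω²·d²x/dθ² = (163.4)²·(+0.0020856) = +55.712 m/s²;  |a| = 55.712 m/s².

55.7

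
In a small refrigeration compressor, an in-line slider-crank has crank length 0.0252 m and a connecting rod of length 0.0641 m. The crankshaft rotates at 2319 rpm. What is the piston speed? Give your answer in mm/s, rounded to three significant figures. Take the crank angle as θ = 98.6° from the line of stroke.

5660

ω = 2π·2319/60 = 242.8 rad/s
For an in-line slider-crank, x = r cosθ + √(L² − r² sin²θ), so v = −rω sinθ·[1 + r cosθ/√(L² − r² sin²θ)].
With r = 0.0252 m, L = 0.0641 m, θ = 98.6°: √(L² − r² sin²θ) = 0.059059 m.
v = −0.0252·242.8·0.98876·[1 + 0.0252·-0.14954/0.059059] = -5.6648 m/s.
|v| = 5.6648 m/s = 5664.8 mm/s.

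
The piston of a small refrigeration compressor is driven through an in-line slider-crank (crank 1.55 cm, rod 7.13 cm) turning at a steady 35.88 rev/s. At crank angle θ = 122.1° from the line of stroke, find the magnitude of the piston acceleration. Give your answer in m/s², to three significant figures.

ω = 2π·35.9 = 225.4 rad/s
x(θ) = r cosθ + √(L² − r² sin²θ); with ω constant, a = ω²·d²x/dθ².
d²x/dθ² = −r cosθ − r²(cos2θ)/√u − r⁴ sin²2θ/(4u^{3/2}),  u = L² − r² sin²θ = 0.00491128 m².
Substituting r = 0.0155 m, L = 0.0713 m, θ = 122.1°: d²x/dθ² = +0.0096948 m.
a = ω²·d²x/dθ² = (225.4)²·(+0.0096948) = +492.72 m/s²;  |a| = 492.72 m/s².

493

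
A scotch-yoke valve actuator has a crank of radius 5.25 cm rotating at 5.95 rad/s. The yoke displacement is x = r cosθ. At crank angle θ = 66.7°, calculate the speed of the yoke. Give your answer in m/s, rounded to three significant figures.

ω = 5.95 rad/s
x = r cosθ ⇒ ẋ = −rω sinθ.
|v| = rω|sinθ| = 0.0525·5.95·|sin 66.7°| = 0.2869 m/s.

0.287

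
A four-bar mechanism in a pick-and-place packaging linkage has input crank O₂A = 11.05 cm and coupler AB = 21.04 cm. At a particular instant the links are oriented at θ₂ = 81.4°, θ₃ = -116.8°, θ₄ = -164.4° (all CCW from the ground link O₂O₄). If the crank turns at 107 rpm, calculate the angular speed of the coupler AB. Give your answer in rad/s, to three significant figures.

ω₂ = 11.21 rad/s (from 107 rpm).
Differentiating the loop-closure r₂e^{iθ₂}+r₃e^{iθ₃}=r₁+r₄e^{iθ₄} gives r₂ω₂e^{iθ₂}+r₃ω₃e^{iθ₃}=r₄ω₄e^{iθ₄}.
Eliminating the other unknown: ω₃ = r₂ω₂ sin(θ₄−θ₂) / [r₃ sin(θ₃−θ₄)].
Numerator sine = +0.91212; denominator sine = +0.73846.
Result = 0.1105·11.21·(+0.91212) / (0.2104·(+0.73846)) = +7.2687 rad/s; magnitude 7.2687 rad/s.

7.27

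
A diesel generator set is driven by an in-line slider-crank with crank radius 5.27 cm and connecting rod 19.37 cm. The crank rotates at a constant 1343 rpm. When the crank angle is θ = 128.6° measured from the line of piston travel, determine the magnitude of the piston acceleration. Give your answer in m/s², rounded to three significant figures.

709

ω = 2π·1343/60 = 140.6 rad/s
x(θ) = r cosθ + √(L² − r² sin²θ); with ω constant, a = ω²·d²x/dθ².
d²x/dθ² = −r cosθ − r²(cos2θ)/√u − r⁴ sin²2θ/(4u^{3/2}),  u = L² − r² sin²θ = 0.0358234 m².
Substituting r = 0.0527 m, L = 0.1937 m, θ = 128.6°: d²x/dθ² = +0.035859 m.
a = ω²·d²x/dθ² = (140.6)²·(+0.035859) = +709.26 m/s²;  |a| = 709.26 m/s².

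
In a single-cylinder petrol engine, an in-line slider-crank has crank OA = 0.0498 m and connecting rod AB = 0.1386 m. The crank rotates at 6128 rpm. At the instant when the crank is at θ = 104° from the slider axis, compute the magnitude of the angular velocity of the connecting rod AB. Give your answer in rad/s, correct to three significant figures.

59.5

ω = 641.7 rad/s (converted from 6128 rpm).
The rod makes angle φ with the slider axis where L sinφ = r sinθ; differentiating, L cosφ·φ̇ = r ω cosθ.
L cosφ = √(L² − r² sin²θ) = 0.1299 m.
|ω_rod| = r ω |cosθ| / √(L² − r² sin²θ) = 0.0498·641.7·0.24192/0.1299 = 59.515 rad/s.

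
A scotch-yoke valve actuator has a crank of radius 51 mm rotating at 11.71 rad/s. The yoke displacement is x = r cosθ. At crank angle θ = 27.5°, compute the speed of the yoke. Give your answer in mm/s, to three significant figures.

ω = 11.71 rad/s
x = r cosθ ⇒ ẋ = −rω sinθ.
|v| = rω|sinθ| = 0.051·11.71·|sin 27.5°| = 0.27576 m/s = 275.76 mm/s.

276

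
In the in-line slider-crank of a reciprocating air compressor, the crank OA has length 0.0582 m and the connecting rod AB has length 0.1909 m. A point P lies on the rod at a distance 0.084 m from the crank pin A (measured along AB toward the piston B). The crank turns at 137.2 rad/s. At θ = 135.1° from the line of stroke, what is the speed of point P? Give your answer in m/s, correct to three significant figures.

5.99

ω = 137.2 rad/s.  Crank-pin speed |V_A| = rω = 7.985 m/s, perpendicular to OA.
Rod angle: sinφ = −(r/L) sinθ ⇒ φ = -12.427°; ω_rod = −rω cosθ/√(L²−r²sin²θ) = +30.34 rad/s.
V_P = V_A + ω_rod × AP, with AP = 0.084 m along the rod.
Components: V_Px = −rω sinθ − a·ω_rod·sinφ = -5.088 m/s;  V_Py = rω cosθ + a·ω_rod·cosφ = -3.1673 m/s.
|V_P| = √(V_Px² + V_Py²) = 5.9933 m/s.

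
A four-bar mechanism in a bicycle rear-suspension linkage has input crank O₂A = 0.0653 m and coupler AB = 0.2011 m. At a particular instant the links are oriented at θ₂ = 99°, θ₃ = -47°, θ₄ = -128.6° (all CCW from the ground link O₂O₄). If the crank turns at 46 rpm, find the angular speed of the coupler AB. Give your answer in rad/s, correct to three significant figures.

ω₂ = 4.817 rad/s (from 46 rpm).
Differentiating the loop-closure r₂e^{iθ₂}+r₃e^{iθ₃}=r₁+r₄e^{iθ₄} gives r₂ω₂e^{iθ₂}+r₃ω₃e^{iθ₃}=r₄ω₄e^{iθ₄}.
Eliminating the other unknown: ω₃ = r₂ω₂ sin(θ₄−θ₂) / [r₃ sin(θ₃−θ₄)].
Numerator sine = +0.73846; denominator sine = +0.98927.
Result = 0.0653·4.817·(+0.73846) / (0.2011·(+0.98927)) = +1.1676 rad/s; magnitude 1.1676 rad/s.

1.17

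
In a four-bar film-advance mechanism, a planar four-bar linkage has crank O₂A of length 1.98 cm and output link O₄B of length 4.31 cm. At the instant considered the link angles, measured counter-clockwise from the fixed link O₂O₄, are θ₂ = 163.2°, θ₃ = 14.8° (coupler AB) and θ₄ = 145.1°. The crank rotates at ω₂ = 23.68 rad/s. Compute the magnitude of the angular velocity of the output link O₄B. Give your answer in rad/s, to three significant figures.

7.47

ω₂ = 23.68 rad/s
Differentiating the loop-closure r₂e^{iθ₂}+r₃e^{iθ₃}=r₁+r₄e^{iθ₄} gives r₂ω₂e^{iθ₂}+r₃ω₃e^{iθ₃}=r₄ω₄e^{iθ₄}.
Eliminating the other unknown: ω₄ = r₂ω₂ sin(θ₂−θ₃) / [r₄ sin(θ₄−θ₃)].
Numerator sine = +0.52399; denominator sine = +0.76267.
Result = 0.0198·23.68·(+0.52399) / (0.0431·(+0.76267)) = +7.474 rad/s; magnitude 7.474 rad/s.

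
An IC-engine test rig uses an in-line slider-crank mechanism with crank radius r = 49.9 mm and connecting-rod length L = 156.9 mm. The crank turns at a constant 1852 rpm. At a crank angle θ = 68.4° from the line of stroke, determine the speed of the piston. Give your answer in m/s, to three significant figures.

ω = 2π·1852/60 = 193.9 rad/s
For an in-line slider-crank, x = r cosθ + √(L² − r² sin²θ), so v = −rω sinθ·[1 + r cosθ/√(L² − r² sin²θ)].
With r = 0.0499 m, L = 0.1569 m, θ = 68.4°: √(L² − r² sin²θ) = 0.14988 m.
v = −0.0499·193.9·0.92978·[1 + 0.0499·0.36812/0.14988] = -10.101 m/s.
|v| = 10.101 m/s.

10.1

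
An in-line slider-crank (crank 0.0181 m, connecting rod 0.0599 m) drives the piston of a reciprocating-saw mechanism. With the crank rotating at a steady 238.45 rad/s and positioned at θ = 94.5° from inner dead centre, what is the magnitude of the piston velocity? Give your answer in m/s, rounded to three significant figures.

4.20

ω = 238.4 rad/s
For an in-line slider-crank, x = r cosθ + √(L² − r² sin²θ), so v = −rω sinθ·[1 + r cosθ/√(L² − r² sin²θ)].
With r = 0.0181 m, L = 0.0599 m, θ = 94.5°: √(L² − r² sin²θ) = 0.057118 m.
v = −0.0181·238.4·0.99692·[1 + 0.0181·-0.07846/0.057118] = -4.1957 m/s.
|v| = 4.1957 m/s.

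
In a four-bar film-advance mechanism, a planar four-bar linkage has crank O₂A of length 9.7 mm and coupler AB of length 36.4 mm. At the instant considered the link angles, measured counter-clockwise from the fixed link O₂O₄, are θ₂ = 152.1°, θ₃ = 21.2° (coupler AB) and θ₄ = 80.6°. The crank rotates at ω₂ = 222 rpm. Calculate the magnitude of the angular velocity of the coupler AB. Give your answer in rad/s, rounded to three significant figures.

6.83

ω₂ = 23.25 rad/s (from 222 rpm).
Differentiating the loop-closure r₂e^{iθ₂}+r₃e^{iθ₃}=r₁+r₄e^{iθ₄} gives r₂ω₂e^{iθ₂}+r₃ω₃e^{iθ₃}=r₄ω₄e^{iθ₄}.
Eliminating the other unknown: ω₃ = r₂ω₂ sin(θ₄−θ₂) / [r₃ sin(θ₃−θ₄)].
Numerator sine = -0.94832; denominator sine = -0.86074.
Result = 0.0097·23.25·(-0.94832) / (0.0364·(-0.86074)) = +6.8255 rad/s; magnitude 6.8255 rad/s.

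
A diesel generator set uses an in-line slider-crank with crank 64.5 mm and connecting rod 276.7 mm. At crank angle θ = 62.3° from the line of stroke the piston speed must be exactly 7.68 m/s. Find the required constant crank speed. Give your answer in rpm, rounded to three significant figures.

For an in-line slider-crank, |v_piston| = rω|sinθ|·[1 + r cosθ/√(L² − r² sin²θ)].
With r = 0.0645 m, L = 0.2767 m, θ = 62.3°: the bracketed kinematic factor |dx/dθ| = 0.063432 m.
ω = v/|dx/dθ| = 7.68/0.063432 = 121.07 rad/s.
N = 60ω/(2π) = 1156.2 rpm.

1160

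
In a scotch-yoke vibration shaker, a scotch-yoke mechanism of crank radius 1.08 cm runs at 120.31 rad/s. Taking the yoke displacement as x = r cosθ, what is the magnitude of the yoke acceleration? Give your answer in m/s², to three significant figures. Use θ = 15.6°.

ω = 120.3 rad/s
x = r cosθ ⇒ ẍ = −rω² cosθ (ω constant).
|a| = rω²|cosθ| = 0.0108·(120.3)²·|cos 15.6°| = 150.57 m/s².

151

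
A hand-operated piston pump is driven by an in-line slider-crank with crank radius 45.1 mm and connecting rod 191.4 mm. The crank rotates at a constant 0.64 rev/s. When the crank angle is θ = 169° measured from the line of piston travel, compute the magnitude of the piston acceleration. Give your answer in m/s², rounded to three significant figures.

0.556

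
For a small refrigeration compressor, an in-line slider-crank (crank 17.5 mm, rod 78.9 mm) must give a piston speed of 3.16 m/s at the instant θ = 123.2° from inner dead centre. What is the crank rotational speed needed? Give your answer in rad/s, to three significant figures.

For an in-line slider-crank, |v_piston| = rω|sinθ|·[1 + r cosθ/√(L² − r² sin²θ)].
With r = 0.0175 m, L = 0.0789 m, θ = 123.2°: the bracketed kinematic factor |dx/dθ| = 0.012834 m.
ω = v/|dx/dθ| = 3.16/0.012834 = 246.23 rad/s.

246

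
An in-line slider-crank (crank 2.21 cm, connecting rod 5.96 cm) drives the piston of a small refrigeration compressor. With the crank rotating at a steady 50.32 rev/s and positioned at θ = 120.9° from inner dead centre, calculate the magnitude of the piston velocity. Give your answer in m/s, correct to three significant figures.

4.79

ω = 2π·50.3 = 316.2 rad/s
For an in-line slider-crank, x = r cosθ + √(L² − r² sin²θ), so v = −rω sinθ·[1 + r cosθ/√(L² − r² sin²θ)].
With r = 0.0221 m, L = 0.0596 m, θ = 120.9°: √(L² − r² sin²θ) = 0.056503 m.
v = −0.0221·316.2·0.85806·[1 + 0.0221·-0.51354/0.056503] = -4.7913 m/s.
|v| = 4.7913 m/s.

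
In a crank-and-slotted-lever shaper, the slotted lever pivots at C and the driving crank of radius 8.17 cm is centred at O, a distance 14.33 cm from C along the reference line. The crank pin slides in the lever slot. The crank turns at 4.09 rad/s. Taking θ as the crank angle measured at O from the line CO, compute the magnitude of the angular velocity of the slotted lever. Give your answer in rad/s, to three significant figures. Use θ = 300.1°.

1.32

ω = 4.09 rad/s
Crank pin A relative to C: A = (d + r cosθ, r sinθ); lever angle φ = atan2(r sinθ, d + r cosθ).
Differentiating tanφ: φ̇ = rω(d cosθ + r)/(d² + r² + 2dr cosθ).
d² + r² + 2dr cosθ = |CA|² = 0.0389528 m²;  d cosθ + r = +0.15357 m.
|ω_lever| = |0.0817·4.09·+0.15357| / 0.0389528 = 1.3174 rad/s.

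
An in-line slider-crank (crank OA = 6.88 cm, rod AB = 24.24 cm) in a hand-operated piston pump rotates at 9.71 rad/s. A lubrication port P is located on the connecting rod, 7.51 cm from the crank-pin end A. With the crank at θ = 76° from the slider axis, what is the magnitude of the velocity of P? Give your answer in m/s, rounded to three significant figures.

0.672

ω = 9.71 rad/s.  Crank-pin speed |V_A| = rω = 0.66805 m/s, perpendicular to OA.
Rod angle: sinφ = −(r/L) sinθ ⇒ φ = -15.986°; ω_rod = −rω cosθ/√(L²−r²sin²θ) = -0.69355 rad/s.
V_P = V_A + ω_rod × AP, with AP = 0.0751 m along the rod.
Components: V_Px = −rω sinθ − a·ω_rod·sinφ = -0.66255 m/s;  V_Py = rω cosθ + a·ω_rod·cosφ = +0.11154 m/s.
|V_P| = √(V_Px² + V_Py²) = 0.67187 m/s.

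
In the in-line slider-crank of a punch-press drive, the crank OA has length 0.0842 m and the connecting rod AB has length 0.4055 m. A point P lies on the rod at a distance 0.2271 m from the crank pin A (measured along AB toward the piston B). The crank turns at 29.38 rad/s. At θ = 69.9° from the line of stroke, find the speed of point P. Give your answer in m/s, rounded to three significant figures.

2.45

ω = 29.38 rad/s.  Crank-pin speed |V_A| = rω = 2.4738 m/s, perpendicular to OA.
Rod angle: sinφ = −(r/L) sinθ ⇒ φ = -11.245°; ω_rod = −rω cosθ/√(L²−r²sin²θ) = -2.1376 rad/s.
V_P = V_A + ω_rod × AP, with AP = 0.2271 m along the rod.
Components: V_Px = −rω sinθ − a·ω_rod·sinφ = -2.4178 m/s;  V_Py = rω cosθ + a·ω_rod·cosφ = +0.37402 m/s.
|V_P| = √(V_Px² + V_Py²) = 2.4465 m/s.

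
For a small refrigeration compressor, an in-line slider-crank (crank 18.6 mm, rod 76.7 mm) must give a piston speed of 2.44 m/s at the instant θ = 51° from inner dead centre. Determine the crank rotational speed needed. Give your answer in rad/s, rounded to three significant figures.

146

For an in-line slider-crank, |v_piston| = rω|sinθ|·[1 + r cosθ/√(L² − r² sin²θ)].
With r = 0.0186 m, L = 0.0767 m, θ = 51°: the bracketed kinematic factor |dx/dθ| = 0.016701 m.
ω = v/|dx/dθ| = 2.44/0.016701 = 146.1 rad/s.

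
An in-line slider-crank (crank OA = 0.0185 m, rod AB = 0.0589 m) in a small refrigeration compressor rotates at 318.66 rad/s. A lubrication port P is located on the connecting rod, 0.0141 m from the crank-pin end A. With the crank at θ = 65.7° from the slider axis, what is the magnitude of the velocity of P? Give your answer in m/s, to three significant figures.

ω = 318.7 rad/s.  Crank-pin speed |V_A| = rω = 5.8952 m/s, perpendicular to OA.
Rod angle: sinφ = −(r/L) sinθ ⇒ φ = -16.634°; ω_rod = −rω cosθ/√(L²−r²sin²θ) = -42.987 rad/s.
V_P = V_A + ω_rod × AP, with AP = 0.0141 m along the rod.
Components: V_Px = −rω sinθ − a·ω_rod·sinφ = -5.5464 m/s;  V_Py = rω cosθ + a·ω_rod·cosφ = +1.8452 m/s.
|V_P| = √(V_Px² + V_Py²) = 5.8453 m/s.

5.85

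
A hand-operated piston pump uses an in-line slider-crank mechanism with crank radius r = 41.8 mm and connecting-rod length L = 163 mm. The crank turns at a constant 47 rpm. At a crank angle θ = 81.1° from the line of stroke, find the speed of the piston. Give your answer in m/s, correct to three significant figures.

0.212

ω = 2π·47/60 = 4.922 rad/s
For an in-line slider-crank, x = r cosθ + √(L² − r² sin²θ), so v = −rω sinθ·[1 + r cosθ/√(L² − r² sin²θ)].
With r = 0.0418 m, L = 0.163 m, θ = 81.1°: √(L² − r² sin²θ) = 0.15768 m.
v = −0.0418·4.922·0.98796·[1 + 0.0418·0.15471/0.15768] = -0.21159 m/s.
|v| = 0.21159 m/s.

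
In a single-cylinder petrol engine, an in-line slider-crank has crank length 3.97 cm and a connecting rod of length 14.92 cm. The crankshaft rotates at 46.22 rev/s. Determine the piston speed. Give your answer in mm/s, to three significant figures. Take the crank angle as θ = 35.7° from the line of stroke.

8200

ω = 2π·46.2 = 290.4 rad/s
For an in-line slider-crank, x = r cosθ + √(L² − r² sin²θ), so v = −rω sinθ·[1 + r cosθ/√(L² − r² sin²θ)].
With r = 0.0397 m, L = 0.1492 m, θ = 35.7°: √(L² − r² sin²θ) = 0.14739 m.
v = −0.0397·290.4·0.58354·[1 + 0.0397·0.81208/0.14739] = -8.1994 m/s.
|v| = 8.1994 m/s = 8199.4 mm/s.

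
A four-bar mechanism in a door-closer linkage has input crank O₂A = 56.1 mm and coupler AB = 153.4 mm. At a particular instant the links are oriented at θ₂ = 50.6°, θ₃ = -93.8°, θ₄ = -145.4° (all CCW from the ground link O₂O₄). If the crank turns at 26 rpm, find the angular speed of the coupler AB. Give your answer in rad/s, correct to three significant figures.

ω₂ = 2.723 rad/s (from 26 rpm).
Differentiating the loop-closure r₂e^{iθ₂}+r₃e^{iθ₃}=r₁+r₄e^{iθ₄} gives r₂ω₂e^{iθ₂}+r₃ω₃e^{iθ₃}=r₄ω₄e^{iθ₄}.
Eliminating the other unknown: ω₃ = r₂ω₂ sin(θ₄−θ₂) / [r₃ sin(θ₃−θ₄)].
Numerator sine = +0.27564; denominator sine = +0.78369.
Result = 0.0561·2.723·(+0.27564) / (0.1534·(+0.78369)) = +0.35021 rad/s; magnitude 0.35021 rad/s.

0.350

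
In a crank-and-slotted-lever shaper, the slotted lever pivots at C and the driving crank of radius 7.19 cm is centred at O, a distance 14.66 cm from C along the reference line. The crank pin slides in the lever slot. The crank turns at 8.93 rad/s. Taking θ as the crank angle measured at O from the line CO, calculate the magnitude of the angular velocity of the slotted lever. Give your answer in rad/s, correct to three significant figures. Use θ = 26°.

2.87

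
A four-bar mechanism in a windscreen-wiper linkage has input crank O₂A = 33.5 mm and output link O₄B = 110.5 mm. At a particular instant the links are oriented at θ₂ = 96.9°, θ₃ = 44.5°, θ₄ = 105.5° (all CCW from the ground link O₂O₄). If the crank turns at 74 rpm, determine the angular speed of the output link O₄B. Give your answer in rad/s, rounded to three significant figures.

ω₂ = 7.749 rad/s (from 74 rpm).
Differentiating the loop-closure r₂e^{iθ₂}+r₃e^{iθ₃}=r₁+r₄e^{iθ₄} gives r₂ω₂e^{iθ₂}+r₃ω₃e^{iθ₃}=r₄ω₄e^{iθ₄}.
Eliminating the other unknown: ω₄ = r₂ω₂ sin(θ₂−θ₃) / [r₄ sin(θ₄−θ₃)].
Numerator sine = +0.79229; denominator sine = +0.87462.
Result = 0.0335·7.749·(+0.79229) / (0.1105·(+0.87462)) = +2.1282 rad/s; magnitude 2.1282 rad/s.

2.13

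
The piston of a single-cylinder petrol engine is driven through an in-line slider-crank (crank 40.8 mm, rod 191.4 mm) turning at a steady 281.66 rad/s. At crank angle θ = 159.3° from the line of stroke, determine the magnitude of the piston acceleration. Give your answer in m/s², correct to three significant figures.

ω = 281.7 rad/s
x(θ) = r cosθ + √(L² − r² sin²θ); with ω constant, a = ω²·d²x/dθ².
d²x/dθ² = −r cosθ − r²(cos2θ)/√u − r⁴ sin²2θ/(4u^{3/2}),  u = L² − r² sin²θ = 0.036426 m².
Substituting r = 0.0408 m, L = 0.1914 m, θ = 159.3°: d²x/dθ² = +0.03158 m.
a = ω²·d²x/dθ² = (281.7)²·(+0.03158) = +2505.3 m/s²;  |a| = 2505.3 m/s².

2510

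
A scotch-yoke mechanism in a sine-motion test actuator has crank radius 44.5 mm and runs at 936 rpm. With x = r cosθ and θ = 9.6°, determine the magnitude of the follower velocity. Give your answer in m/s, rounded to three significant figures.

ω = 98.02 rad/s (from 936 rpm).
x = r cosθ ⇒ ẋ = −rω sinθ.
|v| = rω|sinθ| = 0.0445·98.02·|sin 9.6°| = 0.72741 m/s.

0.727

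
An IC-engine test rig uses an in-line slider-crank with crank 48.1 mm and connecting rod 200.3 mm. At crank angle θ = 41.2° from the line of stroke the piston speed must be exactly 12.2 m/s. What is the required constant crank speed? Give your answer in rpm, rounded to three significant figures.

For an in-line slider-crank, |v_piston| = rω|sinθ|·[1 + r cosθ/√(L² − r² sin²θ)].
With r = 0.0481 m, L = 0.2003 m, θ = 41.2°: the bracketed kinematic factor |dx/dθ| = 0.037481 m.
ω = v/|dx/dθ| = 12.2/0.037481 = 325.5 rad/s.
N = 60ω/(2π) = 3108.3 rpm.

3110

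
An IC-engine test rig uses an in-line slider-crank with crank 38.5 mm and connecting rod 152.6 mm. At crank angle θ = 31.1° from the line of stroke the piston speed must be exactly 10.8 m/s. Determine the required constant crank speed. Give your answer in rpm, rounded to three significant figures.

4260

For an in-line slider-crank, |v_piston| = rω|sinθ|·[1 + r cosθ/√(L² − r² sin²θ)].
With r = 0.0385 m, L = 0.1526 m, θ = 31.1°: the bracketed kinematic factor |dx/dθ| = 0.02422 m.
ω = v/|dx/dθ| = 10.8/0.02422 = 445.92 rad/s.
N = 60ω/(2π) = 4258.2 rpm.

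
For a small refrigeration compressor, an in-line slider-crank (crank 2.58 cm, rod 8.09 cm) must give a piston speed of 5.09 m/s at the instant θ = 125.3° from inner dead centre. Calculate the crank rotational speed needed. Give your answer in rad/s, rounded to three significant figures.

299

For an in-line slider-crank, |v_piston| = rω|sinθ|·[1 + r cosθ/√(L² − r² sin²θ)].
With r = 0.0258 m, L = 0.0809 m, θ = 125.3°: the bracketed kinematic factor |dx/dθ| = 0.017037 m.
ω = v/|dx/dθ| = 5.09/0.017037 = 298.75 rad/s.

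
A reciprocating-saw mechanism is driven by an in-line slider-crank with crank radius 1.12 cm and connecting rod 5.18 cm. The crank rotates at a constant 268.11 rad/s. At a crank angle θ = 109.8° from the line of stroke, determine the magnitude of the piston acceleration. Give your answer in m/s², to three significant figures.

ω = 268.1 rad/s
x(θ) = r cosθ + √(L² − r² sin²θ); with ω constant, a = ω²·d²x/dθ².
d²x/dθ² = −r cosθ − r²(cos2θ)/√u − r⁴ sin²2θ/(4u^{3/2}),  u = L² − r² sin²θ = 0.00257219 m².
Substituting r = 0.0112 m, L = 0.0518 m, θ = 109.8°: d²x/dθ² = +0.0056874 m.
a = ω²·d²x/dθ² = (268.1)²·(+0.0056874) = +408.82 m/s²;  |a| = 408.82 m/s².

409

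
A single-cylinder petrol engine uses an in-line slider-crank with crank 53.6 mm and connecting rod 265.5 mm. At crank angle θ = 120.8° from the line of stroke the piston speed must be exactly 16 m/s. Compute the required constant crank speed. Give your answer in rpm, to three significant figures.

For an in-line slider-crank, |v_piston| = rω|sinθ|·[1 + r cosθ/√(L² − r² sin²θ)].
With r = 0.0536 m, L = 0.2655 m, θ = 120.8°: the bracketed kinematic factor |dx/dθ| = 0.041208 m.
ω = v/|dx/dθ| = 16/0.041208 = 388.28 rad/s.
N = 60ω/(2π) = 3707.8 rpm.

3710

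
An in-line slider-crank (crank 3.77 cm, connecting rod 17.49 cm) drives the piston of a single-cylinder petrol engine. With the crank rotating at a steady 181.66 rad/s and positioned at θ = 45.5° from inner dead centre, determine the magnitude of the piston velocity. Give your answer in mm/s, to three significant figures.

ω = 181.7 rad/s
For an in-line slider-crank, x = r cosθ + √(L² − r² sin²θ), so v = −rω sinθ·[1 + r cosθ/√(L² − r² sin²θ)].
With r = 0.0377 m, L = 0.1749 m, θ = 45.5°: √(L² − r² sin²θ) = 0.17282 m.
v = −0.0377·181.7·0.71325·[1 + 0.0377·0.70091/0.17282] = -5.6316 m/s.
|v| = 5.6316 m/s = 5631.6 mm/s.

5630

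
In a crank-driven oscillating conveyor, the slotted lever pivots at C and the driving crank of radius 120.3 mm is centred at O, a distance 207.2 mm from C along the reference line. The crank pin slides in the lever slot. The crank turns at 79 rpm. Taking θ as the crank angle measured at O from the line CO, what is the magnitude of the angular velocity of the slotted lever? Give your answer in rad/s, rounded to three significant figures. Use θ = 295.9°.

ω = 8.273 rad/s (from 79 rpm).
Crank pin A relative to C: A = (d + r cosθ, r sinθ); lever angle φ = atan2(r sinθ, d + r cosθ).
Differentiating tanφ: φ̇ = rω(d cosθ + r)/(d² + r² + 2dr cosθ).
d² + r² + 2dr cosθ = |CA|² = 0.0791795 m²;  d cosθ + r = +0.21081 m.
|ω_lever| = |0.1203·8.273·+0.21081| / 0.0791795 = 2.6497 rad/s.

2.65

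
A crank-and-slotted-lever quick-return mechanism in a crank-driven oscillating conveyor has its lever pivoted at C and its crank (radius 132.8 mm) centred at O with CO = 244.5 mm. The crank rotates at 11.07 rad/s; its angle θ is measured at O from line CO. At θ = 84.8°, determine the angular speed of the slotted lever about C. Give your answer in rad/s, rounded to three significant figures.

2.73

ω = 11.07 rad/s
Crank pin A relative to C: A = (d + r cosθ, r sinθ); lever angle φ = atan2(r sinθ, d + r cosθ).
Differentiating tanφ: φ̇ = rω(d cosθ + r)/(d² + r² + 2dr cosθ).
d² + r² + 2dr cosθ = |CA|² = 0.0833017 m²;  d cosθ + r = +0.15496 m.
|ω_lever| = |0.1328·11.07·+0.15496| / 0.0833017 = 2.7347 rad/s.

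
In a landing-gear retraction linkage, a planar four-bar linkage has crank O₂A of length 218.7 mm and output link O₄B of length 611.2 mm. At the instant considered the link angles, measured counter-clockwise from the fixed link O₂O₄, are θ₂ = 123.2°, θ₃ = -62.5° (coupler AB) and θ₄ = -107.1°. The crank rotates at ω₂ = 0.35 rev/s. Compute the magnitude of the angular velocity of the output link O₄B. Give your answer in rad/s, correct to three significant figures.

ω₂ = 2.199 rad/s (from 0.35 rev/s).
Differentiating the loop-closure r₂e^{iθ₂}+r₃e^{iθ₃}=r₁+r₄e^{iθ₄} gives r₂ω₂e^{iθ₂}+r₃ω₃e^{iθ₃}=r₄ω₄e^{iθ₄}.
Eliminating the other unknown: ω₄ = r₂ω₂ sin(θ₂−θ₃) / [r₄ sin(θ₄−θ₃)].
Numerator sine = -0.09932; denominator sine = -0.70215.
Result = 0.2187·2.199·(-0.09932) / (0.6112·(-0.70215)) = +0.11131 rad/s; magnitude 0.11131 rad/s.

0.111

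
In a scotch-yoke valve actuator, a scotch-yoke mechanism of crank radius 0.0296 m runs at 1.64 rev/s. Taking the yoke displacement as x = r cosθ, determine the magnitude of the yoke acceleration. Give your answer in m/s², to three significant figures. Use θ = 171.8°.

ω = 10.3 rad/s (from 1.64 rev/s).
x = r cosθ ⇒ ẍ = −rω² cosθ (ω constant).
|a| = rω²|cosθ| = 0.0296·(10.3)²·|cos 171.8°| = 3.1108 m/s².

3.11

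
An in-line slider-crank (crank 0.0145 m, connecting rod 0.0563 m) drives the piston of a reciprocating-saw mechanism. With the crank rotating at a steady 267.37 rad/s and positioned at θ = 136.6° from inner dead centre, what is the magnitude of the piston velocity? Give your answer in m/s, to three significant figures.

2.16

ω = 267.4 rad/s
For an in-line slider-crank, x = r cosθ + √(L² − r² sin²θ), so v = −rω sinθ·[1 + r cosθ/√(L² − r² sin²θ)].
With r = 0.0145 m, L = 0.0563 m, θ = 136.6°: √(L² − r² sin²θ) = 0.055411 m.
v = −0.0145·267.4·0.68709·[1 + 0.0145·-0.72657/0.055411] = -2.1573 m/s.
|v| = 2.1573 m/s.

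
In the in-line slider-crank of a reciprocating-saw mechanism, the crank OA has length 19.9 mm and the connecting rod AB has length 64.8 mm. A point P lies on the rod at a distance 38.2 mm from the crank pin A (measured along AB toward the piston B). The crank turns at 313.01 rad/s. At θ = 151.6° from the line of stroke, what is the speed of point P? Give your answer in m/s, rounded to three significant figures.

ω = 313 rad/s.  Crank-pin speed |V_A| = rω = 6.2289 m/s, perpendicular to OA.
Rod angle: sinφ = −(r/L) sinθ ⇒ φ = -8.399°; ω_rod = −rω cosθ/√(L²−r²sin²θ) = +85.473 rad/s.
V_P = V_A + ω_rod × AP, with AP = 0.0382 m along the rod.
Components: V_Px = −rω sinθ − a·ω_rod·sinφ = -2.4857 m/s;  V_Py = rω cosθ + a·ω_rod·cosφ = -2.2492 m/s.
|V_P| = √(V_Px² + V_Py²) = 3.3523 m/s.

3.35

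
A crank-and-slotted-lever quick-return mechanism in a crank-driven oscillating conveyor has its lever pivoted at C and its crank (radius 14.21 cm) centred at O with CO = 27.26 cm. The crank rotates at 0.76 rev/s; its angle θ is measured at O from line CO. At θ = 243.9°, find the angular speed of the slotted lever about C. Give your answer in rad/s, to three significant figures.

0.249

ω = 4.775 rad/s (from 0.76 rev/s).
Crank pin A relative to C: A = (d + r cosθ, r sinθ); lever angle φ = atan2(r sinθ, d + r cosθ).
Differentiating tanφ: φ̇ = rω(d cosθ + r)/(d² + r² + 2dr cosθ).
d² + r² + 2dr cosθ = |CA|² = 0.0604198 m²;  d cosθ + r = +0.022173 m.
|ω_lever| = |0.1421·4.775·+0.022173| / 0.0604198 = 0.24901 rad/s.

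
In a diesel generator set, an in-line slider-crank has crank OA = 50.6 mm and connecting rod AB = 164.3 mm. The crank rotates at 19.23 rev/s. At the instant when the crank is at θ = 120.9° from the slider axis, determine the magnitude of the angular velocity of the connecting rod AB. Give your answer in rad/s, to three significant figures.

19.8

ω = 120.8 rad/s (converted from 19.23 rev/s).
The rod makes angle φ with the slider axis where L sinφ = r sinθ; differentiating, L cosφ·φ̇ = r ω cosθ.
L cosφ = √(L² − r² sin²θ) = 0.15846 m.
|ω_rod| = r ω |cosθ| / √(L² − r² sin²θ) = 0.0506·120.8·0.51354/0.15846 = 19.814 rad/s.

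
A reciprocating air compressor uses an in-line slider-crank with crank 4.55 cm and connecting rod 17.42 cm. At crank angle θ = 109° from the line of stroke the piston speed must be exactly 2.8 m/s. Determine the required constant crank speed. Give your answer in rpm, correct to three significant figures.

681

For an in-line slider-crank, |v_piston| = rω|sinθ|·[1 + r cosθ/√(L² − r² sin²θ)].
With r = 0.0455 m, L = 0.1742 m, θ = 109°: the bracketed kinematic factor |dx/dθ| = 0.039246 m.
ω = v/|dx/dθ| = 2.8/0.039246 = 71.345 rad/s.
N = 60ω/(2π) = 681.3 rpm.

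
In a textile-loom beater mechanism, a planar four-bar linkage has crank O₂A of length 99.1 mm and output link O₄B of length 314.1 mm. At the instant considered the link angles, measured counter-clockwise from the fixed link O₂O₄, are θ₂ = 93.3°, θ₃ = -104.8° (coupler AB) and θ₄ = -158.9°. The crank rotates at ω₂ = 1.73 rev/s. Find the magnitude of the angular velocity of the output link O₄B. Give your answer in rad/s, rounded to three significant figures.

1.32

ω₂ = 10.87 rad/s (from 1.73 rev/s).
Differentiating the loop-closure r₂e^{iθ₂}+r₃e^{iθ₃}=r₁+r₄e^{iθ₄} gives r₂ω₂e^{iθ₂}+r₃ω₃e^{iθ₃}=r₄ω₄e^{iθ₄}.
Eliminating the other unknown: ω₄ = r₂ω₂ sin(θ₂−θ₃) / [r₄ sin(θ₄−θ₃)].
Numerator sine = -0.31068; denominator sine = -0.81004.
Result = 0.0991·10.87·(-0.31068) / (0.3141·(-0.81004)) = +1.3153 rad/s; magnitude 1.3153 rad/s.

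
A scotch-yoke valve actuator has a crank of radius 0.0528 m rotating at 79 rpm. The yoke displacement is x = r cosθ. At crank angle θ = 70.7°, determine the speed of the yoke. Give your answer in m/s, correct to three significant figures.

ω = 8.273 rad/s (from 79 rpm).
x = r cosθ ⇒ ẋ = −rω sinθ.
|v| = rω|sinθ| = 0.0528·8.273·|sin 70.7°| = 0.41226 m/s.

0.412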